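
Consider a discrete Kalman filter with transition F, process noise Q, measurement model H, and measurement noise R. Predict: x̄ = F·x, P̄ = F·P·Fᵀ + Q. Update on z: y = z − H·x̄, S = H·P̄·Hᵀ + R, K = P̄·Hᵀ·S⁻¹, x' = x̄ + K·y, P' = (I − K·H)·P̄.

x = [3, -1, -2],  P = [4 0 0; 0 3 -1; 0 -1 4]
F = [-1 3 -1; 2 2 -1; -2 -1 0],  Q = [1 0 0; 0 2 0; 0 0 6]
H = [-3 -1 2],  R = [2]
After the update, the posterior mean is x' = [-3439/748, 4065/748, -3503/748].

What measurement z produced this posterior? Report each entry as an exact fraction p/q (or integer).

x̄ = F·x = [-4, 6, -5]
P̄ = F·P·Fᵀ + Q = [42 19 -2; 19 38 -23; -2 -23 25]
S = H·P̄·Hᵀ + R = [748]
K = P̄·Hᵀ·S⁻¹ = [-149/748; -141/748; 79/748]
x' − x̄ = [-447/748, -423/748, 237/748] = K·y
y = (KᵀK)⁻¹·Kᵀ·(x' − x̄) = [3]
z = y + H·x̄ = [3] + [-4] = [-1]

z = [-1]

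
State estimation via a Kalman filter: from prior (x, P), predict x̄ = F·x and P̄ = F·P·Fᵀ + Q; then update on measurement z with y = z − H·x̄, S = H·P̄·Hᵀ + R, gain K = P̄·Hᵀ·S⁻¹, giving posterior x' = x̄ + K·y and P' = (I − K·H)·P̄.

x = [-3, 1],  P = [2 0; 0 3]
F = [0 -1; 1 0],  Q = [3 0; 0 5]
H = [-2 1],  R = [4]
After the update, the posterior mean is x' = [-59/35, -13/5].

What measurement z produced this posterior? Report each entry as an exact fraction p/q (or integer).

x̄ = F·x = [-1, -3]
P̄ = F·P·Fᵀ + Q = [6 0; 0 7]
S = H·P̄·Hᵀ + R = [35]
K = P̄·Hᵀ·S⁻¹ = [-12/35; 1/5]
x' − x̄ = [-24/35, 2/5] = K·y
y = (KᵀK)⁻¹·Kᵀ·(x' − x̄) = [2]
z = y + H·x̄ = [2] + [-1] = [1]

z = [1]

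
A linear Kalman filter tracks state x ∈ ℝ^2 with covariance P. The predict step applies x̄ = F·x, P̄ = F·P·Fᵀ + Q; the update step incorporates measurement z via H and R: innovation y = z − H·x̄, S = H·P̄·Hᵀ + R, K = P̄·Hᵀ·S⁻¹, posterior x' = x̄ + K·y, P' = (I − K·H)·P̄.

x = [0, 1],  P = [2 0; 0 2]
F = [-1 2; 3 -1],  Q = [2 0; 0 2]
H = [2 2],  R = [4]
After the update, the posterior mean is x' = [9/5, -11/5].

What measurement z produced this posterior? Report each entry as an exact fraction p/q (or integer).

x̄ = F·x = [2, -1]
P̄ = F·P·Fᵀ + Q = [12 -10; -10 22]
S = H·P̄·Hᵀ + R = [60]
K = P̄·Hᵀ·S⁻¹ = [1/15; 2/5]
x' − x̄ = [-1/5, -6/5] = K·y
y = (KᵀK)⁻¹·Kᵀ·(x' − x̄) = [-3]
z = y + H·x̄ = [-3] + [2] = [-1]

z = [-1]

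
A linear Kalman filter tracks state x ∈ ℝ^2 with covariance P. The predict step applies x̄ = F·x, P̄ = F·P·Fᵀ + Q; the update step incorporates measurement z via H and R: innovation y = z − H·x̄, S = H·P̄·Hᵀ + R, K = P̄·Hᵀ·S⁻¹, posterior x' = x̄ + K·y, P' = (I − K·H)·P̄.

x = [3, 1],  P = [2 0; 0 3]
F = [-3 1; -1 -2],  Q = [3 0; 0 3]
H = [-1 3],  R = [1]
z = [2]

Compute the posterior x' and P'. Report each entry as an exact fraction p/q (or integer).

x̄ = F·x = [-8, -5]
P̄ = F·P·Fᵀ + Q = [24 0; 0 17]
y = z − H·x̄ = [9]
S = H·P̄·Hᵀ + R = [178]
K = P̄·Hᵀ·S⁻¹ = [-12/89; 51/178]
x' = x̄ + K·y = [-820/89, -431/178]
P' = (I − K·H)·P̄ = [1848/89 612/89; 612/89 425/178]

x' = [-820/89, -431/178]
P' = [1848/89 612/89; 612/89 425/178]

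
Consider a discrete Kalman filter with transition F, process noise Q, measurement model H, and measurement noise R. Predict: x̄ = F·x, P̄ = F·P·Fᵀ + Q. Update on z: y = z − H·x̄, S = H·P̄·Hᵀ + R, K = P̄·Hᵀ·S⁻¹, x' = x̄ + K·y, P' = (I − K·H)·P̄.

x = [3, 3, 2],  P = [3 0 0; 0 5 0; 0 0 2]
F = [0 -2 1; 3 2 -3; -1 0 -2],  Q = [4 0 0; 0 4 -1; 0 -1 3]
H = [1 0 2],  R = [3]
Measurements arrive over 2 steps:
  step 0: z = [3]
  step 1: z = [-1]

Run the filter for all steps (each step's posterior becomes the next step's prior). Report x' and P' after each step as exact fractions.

step 0: x̄ = F·x = [-4, 9, -7]
step 0: P̄ = F·P·Fᵀ + Q = [26 -26 -4; -26 69 2; -4 2 14]
step 0: y = z − H·x̄ = [21]
step 0: S = H·P̄·Hᵀ + R = [69]
step 0: K = P̄·Hᵀ·S⁻¹ = [6/23; -22/69; 8/23]
step 0: x' = x̄ + K·y = [34/23, 53/23, 7/23]
step 0: P' = (I − K·H)·P̄ = [490/23 -466/23 -236/23; -466/23 4277/69 222/23; -236/23 222/23 130/23]
step 1: x̄ = F·x = [-99/23, 187/23, -48/23]
step 1: P̄ = F·P·Fᵀ + Q = [15110/69 -6686/69 -68/23; -6686/69 22100/69 39/23; -68/23 39/23 135/23]
step 1: y = z − H·x̄ = [172/23]
step 1: S = H·P̄·Hᵀ + R = [16121/69]
step 1: K = P̄·Hᵀ·S⁻¹ = [14702/16121; -6452/16121; 606/16121]
step 1: x' = x̄ + K·y = [40555/16121, 82821/16121, -29112/16121]
step 1: P' = (I − K·H)·P̄ = [397674/16121 -187358/16121 -176784/16121; -187358/16121 4560084/16121 84001/16121; -176784/16121 84001/16121 89301/16121]

step 0: x' = [34/23, 53/23, 7/23], P' = [490/23 -466/23 -236/23; -466/23 4277/69 222/23; -236/23 222/23 130/23]
step 1: x' = [40555/16121, 82821/16121, -29112/16121], P' = [397674/16121 -187358/16121 -176784/16121; -187358/16121 4560084/16121 84001/16121; -176784/16121 84001/16121 89301/16121]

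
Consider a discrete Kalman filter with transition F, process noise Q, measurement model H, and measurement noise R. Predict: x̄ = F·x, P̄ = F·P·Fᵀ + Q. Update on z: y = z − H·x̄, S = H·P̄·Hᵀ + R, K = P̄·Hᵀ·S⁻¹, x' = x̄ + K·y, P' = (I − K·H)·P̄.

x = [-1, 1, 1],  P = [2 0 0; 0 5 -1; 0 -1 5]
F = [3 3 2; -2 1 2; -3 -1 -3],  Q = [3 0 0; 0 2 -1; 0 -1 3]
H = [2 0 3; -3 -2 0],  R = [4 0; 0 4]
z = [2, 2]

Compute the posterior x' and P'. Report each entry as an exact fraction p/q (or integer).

x̄ = F·x = [2, 5, -1]
P̄ = F·P·Fᵀ + Q = [74 15 -52; 15 31 -19; -52 -19 65]
y = z − H·x̄ = [1, 18]
S = H·P̄·Hᵀ + R = [261 78; 78 974]
K = P̄·Hᵀ·S⁻¹ = [5932/124065 -10858/41355; -2992/41355 -2869/27570; 36751/124065 7256/41355]
x' = x̄ + K·y = [-66454/24813, 25264/8271, 60902/24813]
P' = (I − K·H)·P̄ = [1019618/124065 -488093/41355 -671836/124065; -488093/41355 493831/27570 321406/41355; -671836/124065 321406/41355 496892/124065]

x' = [-66454/24813, 25264/8271, 60902/24813]
P' = [1019618/124065 -488093/41355 -671836/124065; -488093/41355 493831/27570 321406/41355; -671836/124065 321406/41355 496892/124065]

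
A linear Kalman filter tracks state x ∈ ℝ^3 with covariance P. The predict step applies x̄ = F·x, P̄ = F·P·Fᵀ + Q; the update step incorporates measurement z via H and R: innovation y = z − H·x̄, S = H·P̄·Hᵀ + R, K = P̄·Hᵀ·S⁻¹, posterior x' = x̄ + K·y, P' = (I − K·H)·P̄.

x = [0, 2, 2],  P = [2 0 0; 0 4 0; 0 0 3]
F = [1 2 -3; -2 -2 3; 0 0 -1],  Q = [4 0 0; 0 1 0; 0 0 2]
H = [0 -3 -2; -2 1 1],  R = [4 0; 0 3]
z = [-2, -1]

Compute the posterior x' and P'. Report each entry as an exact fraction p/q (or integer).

x' = [5273/15071, 20332/15071, -19097/15071]
P' = [14057/15071 -5962/15071 12827/15071; -5962/15071 26240/15071 -32278/15071; 12827/15071 -32278/15071 51305/15071]

x̄ = F·x = [-2, 2, -2]
P̄ = F·P·Fᵀ + Q = [49 -47 9; -47 52 -9; 9 -9 5]
y = z − H·x̄ = [0, -5]
S = H·P̄·Hᵀ + R = [384 -367; -367 390]
K = P̄·Hᵀ·S⁻¹ = [-1942/15071 -7083/15071; -3541/15071 1962/15071; -1444/15071 -2209/15071]
x' = x̄ + K·y = [5273/15071, 20332/15071, -19097/15071]
P' = (I − K·H)·P̄ = [14057/15071 -5962/15071 12827/15071; -5962/15071 26240/15071 -32278/15071; 12827/15071 -32278/15071 51305/15071]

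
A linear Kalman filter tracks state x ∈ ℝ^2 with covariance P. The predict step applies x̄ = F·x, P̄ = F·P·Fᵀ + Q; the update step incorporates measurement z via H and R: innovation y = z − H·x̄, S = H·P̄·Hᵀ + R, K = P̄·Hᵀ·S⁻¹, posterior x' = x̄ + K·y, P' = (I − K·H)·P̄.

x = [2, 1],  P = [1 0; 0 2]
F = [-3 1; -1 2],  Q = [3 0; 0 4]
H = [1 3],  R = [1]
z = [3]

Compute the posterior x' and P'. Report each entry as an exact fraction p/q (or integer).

x̄ = F·x = [-5, 0]
P̄ = F·P·Fᵀ + Q = [14 7; 7 13]
y = z − H·x̄ = [8]
S = H·P̄·Hᵀ + R = [174]
K = P̄·Hᵀ·S⁻¹ = [35/174; 23/87]
x' = x̄ + K·y = [-295/87, 184/87]
P' = (I − K·H)·P̄ = [1211/174 -196/87; -196/87 73/87]

x' = [-295/87, 184/87]
P' = [1211/174 -196/87; -196/87 73/87]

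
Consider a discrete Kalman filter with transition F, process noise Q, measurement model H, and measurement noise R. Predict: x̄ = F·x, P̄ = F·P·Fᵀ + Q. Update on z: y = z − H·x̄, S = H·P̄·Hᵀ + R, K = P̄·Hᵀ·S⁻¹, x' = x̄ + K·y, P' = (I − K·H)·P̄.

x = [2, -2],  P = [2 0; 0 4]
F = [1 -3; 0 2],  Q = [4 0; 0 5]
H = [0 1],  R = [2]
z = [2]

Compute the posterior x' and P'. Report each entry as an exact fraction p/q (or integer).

x' = [40/23, 34/23]
P' = [390/23 -48/23; -48/23 42/23]

x̄ = F·x = [8, -4]
P̄ = F·P·Fᵀ + Q = [42 -24; -24 21]
y = z − H·x̄ = [6]
S = H·P̄·Hᵀ + R = [23]
K = P̄·Hᵀ·S⁻¹ = [-24/23; 21/23]
x' = x̄ + K·y = [40/23, 34/23]
P' = (I − K·H)·P̄ = [390/23 -48/23; -48/23 42/23]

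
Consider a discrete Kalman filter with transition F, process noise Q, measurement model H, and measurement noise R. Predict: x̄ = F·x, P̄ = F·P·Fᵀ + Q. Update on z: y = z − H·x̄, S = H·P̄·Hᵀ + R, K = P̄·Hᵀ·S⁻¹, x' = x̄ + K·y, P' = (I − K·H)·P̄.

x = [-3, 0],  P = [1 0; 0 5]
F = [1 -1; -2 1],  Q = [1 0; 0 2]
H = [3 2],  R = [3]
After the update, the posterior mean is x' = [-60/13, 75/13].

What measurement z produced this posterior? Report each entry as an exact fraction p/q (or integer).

z = [-3]

x̄ = F·x = [-3, 6]
P̄ = F·P·Fᵀ + Q = [7 -7; -7 11]
S = H·P̄·Hᵀ + R = [26]
K = P̄·Hᵀ·S⁻¹ = [7/26; 1/26]
x' − x̄ = [-21/13, -3/13] = K·y
y = (KᵀK)⁻¹·Kᵀ·(x' − x̄) = [-6]
z = y + H·x̄ = [-6] + [3] = [-3]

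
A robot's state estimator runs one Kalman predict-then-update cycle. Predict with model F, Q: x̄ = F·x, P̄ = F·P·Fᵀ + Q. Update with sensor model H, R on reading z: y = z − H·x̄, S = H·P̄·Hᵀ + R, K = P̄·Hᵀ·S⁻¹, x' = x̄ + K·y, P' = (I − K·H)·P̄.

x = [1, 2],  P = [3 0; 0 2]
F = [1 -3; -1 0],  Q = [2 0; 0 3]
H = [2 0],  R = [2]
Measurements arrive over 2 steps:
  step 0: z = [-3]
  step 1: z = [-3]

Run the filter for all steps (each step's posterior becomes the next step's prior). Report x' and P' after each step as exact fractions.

step 0: x̄ = F·x = [-5, -1]
step 0: P̄ = F·P·Fᵀ + Q = [23 -3; -3 6]
step 0: y = z − H·x̄ = [7]
step 0: S = H·P̄·Hᵀ + R = [94]
step 0: K = P̄·Hᵀ·S⁻¹ = [23/47; -3/47]
step 0: x' = x̄ + K·y = [-74/47, -68/47]
step 0: P' = (I − K·H)·P̄ = [23/47 -3/47; -3/47 264/47]
step 1: x̄ = F·x = [130/47, 74/47]
step 1: P̄ = F·P·Fᵀ + Q = [2511/47 -32/47; -32/47 164/47]
step 1: y = z − H·x̄ = [-401/47]
step 1: S = H·P̄·Hᵀ + R = [10138/47]
step 1: K = P̄·Hᵀ·S⁻¹ = [2511/5069; -32/5069]
step 1: x' = x̄ + K·y = [-7403/5069, 8254/5069]
step 1: P' = (I − K·H)·P̄ = [2511/5069 -32/5069; -32/5069 17644/5069]

step 0: x' = [-74/47, -68/47], P' = [23/47 -3/47; -3/47 264/47]
step 1: x' = [-7403/5069, 8254/5069], P' = [2511/5069 -32/5069; -32/5069 17644/5069]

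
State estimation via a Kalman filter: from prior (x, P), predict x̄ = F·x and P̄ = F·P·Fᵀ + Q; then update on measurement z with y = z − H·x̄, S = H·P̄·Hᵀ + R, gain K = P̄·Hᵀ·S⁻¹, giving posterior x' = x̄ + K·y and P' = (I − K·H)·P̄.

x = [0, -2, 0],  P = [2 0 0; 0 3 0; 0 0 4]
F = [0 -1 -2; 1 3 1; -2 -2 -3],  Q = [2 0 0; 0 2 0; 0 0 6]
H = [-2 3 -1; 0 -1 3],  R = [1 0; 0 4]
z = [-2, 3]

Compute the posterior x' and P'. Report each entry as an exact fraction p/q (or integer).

x' = [-66587/78965, -84723/78965, 43484/78965]
P' = [447516/78965 333594/78965 113858/78965; 333594/78965 264026/78965 102082/78965; 113858/78965 102082/78965 72054/78965]

x̄ = F·x = [2, -6, 4]
P̄ = F·P·Fᵀ + Q = [21 -17 30; -17 35 -34; 30 -34 62]
y = z − H·x̄ = [24, -15]
S = H·P̄·Hᵀ + R = [990 -845; -845 801]
K = P̄·Hᵀ·S⁻¹ = [-8108/78965 399/15793; 22808/78965 2111/15793; 6476/78965 5704/15793]
x' = x̄ + K·y = [-66587/78965, -84723/78965, 43484/78965]
P' = (I − K·H)·P̄ = [447516/78965 333594/78965 113858/78965; 333594/78965 264026/78965 102082/78965; 113858/78965 102082/78965 72054/78965]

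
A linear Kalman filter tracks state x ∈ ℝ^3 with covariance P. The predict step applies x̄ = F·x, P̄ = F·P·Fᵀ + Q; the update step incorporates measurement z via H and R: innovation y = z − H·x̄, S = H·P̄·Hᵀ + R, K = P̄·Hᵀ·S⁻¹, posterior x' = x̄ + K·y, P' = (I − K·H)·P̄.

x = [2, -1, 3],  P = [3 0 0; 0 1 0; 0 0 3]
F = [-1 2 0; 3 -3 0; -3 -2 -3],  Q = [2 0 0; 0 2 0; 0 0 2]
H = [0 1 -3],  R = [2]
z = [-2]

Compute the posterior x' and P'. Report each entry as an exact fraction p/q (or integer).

x' = [-662/353, 652/353, 436/353]
P' = [2727/353 -3780/353 -1250/353; -3780/353 16627/706 5475/706; -1250/353 5475/706 1959/706]

x̄ = F·x = [-4, 9, -13]
P̄ = F·P·Fᵀ + Q = [9 -15 5; -15 38 -21; 5 -21 60]
y = z − H·x̄ = [-50]
S = H·P̄·Hᵀ + R = [706]
K = P̄·Hᵀ·S⁻¹ = [-15/353; 101/706; -201/706]
x' = x̄ + K·y = [-662/353, 652/353, 436/353]
P' = (I − K·H)·P̄ = [2727/353 -3780/353 -1250/353; -3780/353 16627/706 5475/706; -1250/353 5475/706 1959/706]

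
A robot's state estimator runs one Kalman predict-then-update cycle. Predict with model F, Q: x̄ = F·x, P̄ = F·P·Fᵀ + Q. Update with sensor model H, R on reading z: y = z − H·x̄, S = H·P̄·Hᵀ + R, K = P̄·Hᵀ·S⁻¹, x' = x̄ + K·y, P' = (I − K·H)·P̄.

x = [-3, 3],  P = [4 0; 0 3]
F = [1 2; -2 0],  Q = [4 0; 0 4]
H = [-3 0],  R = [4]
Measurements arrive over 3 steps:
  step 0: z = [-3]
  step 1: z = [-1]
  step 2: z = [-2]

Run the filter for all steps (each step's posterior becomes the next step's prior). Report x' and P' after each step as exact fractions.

step 0: x' = [24/23, 156/23], P' = [10/23 -4/23; -4/23 388/23]
step 1: x' = [3129/7417, -15222/7417], P' = [3276/7417 -8/7417; -8/7417 42564/7417]
step 2: x' = [277437/464545, -91152/92909], P' = [203168/464545 -1304/92909; -1304/92909 533204/92909]

step 0: x̄ = F·x = [3, 6]
step 0: P̄ = F·P·Fᵀ + Q = [20 -8; -8 20]
step 0: y = z − H·x̄ = [6]
step 0: S = H·P̄·Hᵀ + R = [184]
step 0: K = P̄·Hᵀ·S⁻¹ = [-15/46; 3/23]
step 0: x' = x̄ + K·y = [24/23, 156/23]
step 0: P' = (I − K·H)·P̄ = [10/23 -4/23; -4/23 388/23]
step 1: x̄ = F·x = [336/23, -48/23]
step 1: P̄ = F·P·Fᵀ + Q = [1638/23 -4/23; -4/23 132/23]
step 1: y = z − H·x̄ = [985/23]
step 1: S = H·P̄·Hᵀ + R = [14834/23]
step 1: K = P̄·Hᵀ·S⁻¹ = [-2457/7417; 6/7417]
step 1: x' = x̄ + K·y = [3129/7417, -15222/7417]
step 1: P' = (I − K·H)·P̄ = [3276/7417 -8/7417; -8/7417 42564/7417]
step 2: x̄ = F·x = [-27315/7417, -6258/7417]
step 2: P̄ = F·P·Fᵀ + Q = [203168/7417 -6520/7417; -6520/7417 42772/7417]
step 2: y = z − H·x̄ = [-96779/7417]
step 2: S = H·P̄·Hᵀ + R = [1858180/7417]
step 2: K = P̄·Hᵀ·S⁻¹ = [-152376/464545; 978/92909]
step 2: x' = x̄ + K·y = [277437/464545, -91152/92909]
step 2: P' = (I − K·H)·P̄ = [203168/464545 -1304/92909; -1304/92909 533204/92909]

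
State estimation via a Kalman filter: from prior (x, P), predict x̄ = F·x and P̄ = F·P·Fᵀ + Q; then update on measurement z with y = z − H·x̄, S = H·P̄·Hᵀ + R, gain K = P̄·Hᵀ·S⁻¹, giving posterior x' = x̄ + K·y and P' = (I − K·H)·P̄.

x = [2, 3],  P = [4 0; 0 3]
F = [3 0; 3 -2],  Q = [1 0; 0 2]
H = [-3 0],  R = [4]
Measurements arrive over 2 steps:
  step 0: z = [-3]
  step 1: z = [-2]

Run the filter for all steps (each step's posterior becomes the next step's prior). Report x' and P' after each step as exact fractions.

step 0: x' = [357/337, -1620/337], P' = [148/337 144/337; 144/337 5186/337]
step 1: x' = [14298/16369, 198819/16369], P' = [6676/16369 1872/16369; 1872/16369 1015246/16369]

step 0: x̄ = F·x = [6, 0]
step 0: P̄ = F·P·Fᵀ + Q = [37 36; 36 50]
step 0: y = z − H·x̄ = [15]
step 0: S = H·P̄·Hᵀ + R = [337]
step 0: K = P̄·Hᵀ·S⁻¹ = [-111/337; -108/337]
step 0: x' = x̄ + K·y = [357/337, -1620/337]
step 0: P' = (I − K·H)·P̄ = [148/337 144/337; 144/337 5186/337]
step 1: x̄ = F·x = [1071/337, 4311/337]
step 1: P̄ = F·P·Fᵀ + Q = [1669/337 468/337; 468/337 21022/337]
step 1: y = z − H·x̄ = [2539/337]
step 1: S = H·P̄·Hᵀ + R = [16369/337]
step 1: K = P̄·Hᵀ·S⁻¹ = [-5007/16369; -1404/16369]
step 1: x' = x̄ + K·y = [14298/16369, 198819/16369]
step 1: P' = (I − K·H)·P̄ = [6676/16369 1872/16369; 1872/16369 1015246/16369]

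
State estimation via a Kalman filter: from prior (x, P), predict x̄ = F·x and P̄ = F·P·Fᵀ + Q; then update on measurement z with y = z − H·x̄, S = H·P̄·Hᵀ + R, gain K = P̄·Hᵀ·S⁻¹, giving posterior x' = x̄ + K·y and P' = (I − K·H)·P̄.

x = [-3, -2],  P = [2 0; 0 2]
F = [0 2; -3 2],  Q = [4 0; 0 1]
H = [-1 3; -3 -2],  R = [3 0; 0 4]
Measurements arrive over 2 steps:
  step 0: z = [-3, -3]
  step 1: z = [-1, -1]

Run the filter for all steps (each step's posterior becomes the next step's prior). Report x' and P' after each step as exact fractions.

step 0: x̄ = F·x = [-4, 5]
step 0: P̄ = F·P·Fᵀ + Q = [12 8; 8 27]
step 0: y = z − H·x̄ = [-22, -5]
step 0: S = H·P̄·Hᵀ + R = [210 -182; -182 316]
step 0: K = P̄·Hᵀ·S⁻¹ = [-1418/8309 -312/1187; 2218/8309 -221/2374]
step 0: x' = x̄ + K·y = [8880/8309, -6767/16618]
step 0: P' = (I − K·H)·P̄ = [3156/8309 -366/8309; -366/8309 2096/8309]
step 1: x̄ = F·x = [-6767/8309, -33407/8309]
step 1: P̄ = F·P·Fᵀ + Q = [41620/8309 10580/8309; 10580/8309 49489/8309]
step 1: y = z − H·x̄ = [85145/8309, -13632/1187]
step 1: S = H·P̄·Hᵀ + R = [448468/8309 -35162/1187; -35162/1187 104676/1187]
step 1: K = P̄·Hᵀ·S⁻¹ = [-259838/1612859 -408696/1612859; 2071852/8064295 -1485387/16128590]
step 1: x' = x̄ + K·y = [717449/1612859, -2662809/8064295]
step 1: P' = (I − K·H)·P̄ = [587580/1612859 -63978/1612859; -63978/1612859 1965222/8064295]

step 0: x' = [8880/8309, -6767/16618], P' = [3156/8309 -366/8309; -366/8309 2096/8309]
step 1: x' = [717449/1612859, -2662809/8064295], P' = [587580/1612859 -63978/1612859; -63978/1612859 1965222/8064295]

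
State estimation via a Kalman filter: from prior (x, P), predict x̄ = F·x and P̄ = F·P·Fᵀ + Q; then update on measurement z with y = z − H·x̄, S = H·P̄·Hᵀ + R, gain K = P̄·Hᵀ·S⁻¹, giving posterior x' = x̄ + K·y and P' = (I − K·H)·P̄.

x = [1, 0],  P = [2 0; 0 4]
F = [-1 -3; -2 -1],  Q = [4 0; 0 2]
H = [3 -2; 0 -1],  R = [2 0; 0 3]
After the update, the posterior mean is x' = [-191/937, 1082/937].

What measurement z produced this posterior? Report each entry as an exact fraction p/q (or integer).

z = [-3, -2]

x̄ = F·x = [-1, -2]
P̄ = F·P·Fᵀ + Q = [42 16; 16 14]
S = H·P̄·Hᵀ + R = [244 -20; -20 17]
K = P̄·Hᵀ·S⁻¹ = [639/1874 -506/937; 15/937 -754/937]
x' − x̄ = [746/937, 2956/937] = K·y
y = (KᵀK)⁻¹·Kᵀ·(x' − x̄) = [-4, -4]
z = y + H·x̄ = [-4, -4] + [1, 2] = [-3, -2]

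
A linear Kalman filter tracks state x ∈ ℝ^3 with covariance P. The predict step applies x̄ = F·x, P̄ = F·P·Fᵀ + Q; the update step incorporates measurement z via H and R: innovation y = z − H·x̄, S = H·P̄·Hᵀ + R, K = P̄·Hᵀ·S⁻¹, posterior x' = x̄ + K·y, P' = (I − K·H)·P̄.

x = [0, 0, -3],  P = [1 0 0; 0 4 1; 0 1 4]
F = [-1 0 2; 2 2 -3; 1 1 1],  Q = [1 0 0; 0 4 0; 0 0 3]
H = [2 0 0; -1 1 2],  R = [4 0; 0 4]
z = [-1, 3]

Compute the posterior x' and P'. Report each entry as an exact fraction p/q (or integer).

x' = [-104/131, 364/131, -77/262]
P' = [856/917 -638/917 725/917; -638/917 6556/917 -2865/917; 725/917 -2865/917 2297/917]

x̄ = F·x = [-6, 9, -3]
P̄ = F·P·Fᵀ + Q = [18 -22 9; -22 48 -3; 9 -3 14]
y = z − H·x̄ = [11, -6]
S = H·P̄·Hᵀ + R = [76 -44; -44 122]
K = P̄·Hᵀ·S⁻¹ = [428/917 -11/917; -319/917 366/917; 725/1834 251/917]
x' = x̄ + K·y = [-104/131, 364/131, -77/262]
P' = (I − K·H)·P̄ = [856/917 -638/917 725/917; -638/917 6556/917 -2865/917; 725/917 -2865/917 2297/917]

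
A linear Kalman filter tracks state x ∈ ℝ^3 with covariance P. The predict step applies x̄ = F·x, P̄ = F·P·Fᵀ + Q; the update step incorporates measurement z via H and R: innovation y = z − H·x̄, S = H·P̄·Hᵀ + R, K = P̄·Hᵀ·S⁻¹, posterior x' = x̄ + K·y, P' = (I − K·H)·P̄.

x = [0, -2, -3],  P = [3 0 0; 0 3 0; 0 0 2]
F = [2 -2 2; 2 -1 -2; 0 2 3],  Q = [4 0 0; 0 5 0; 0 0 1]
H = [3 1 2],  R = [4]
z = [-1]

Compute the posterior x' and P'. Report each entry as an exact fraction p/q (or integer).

x' = [889/234, 2125/234, -1268/117]
P' = [731/117 521/117 -1298/117; 521/117 3155/117 -2348/117; -1298/117 -2348/117 3143/117]

x̄ = F·x = [-2, 8, -13]
P̄ = F·P·Fᵀ + Q = [36 10 0; 10 28 -18; 0 -18 31]
y = z − H·x̄ = [23]
S = H·P̄·Hᵀ + R = [468]
K = P̄·Hᵀ·S⁻¹ = [59/234; 11/234; 11/117]
x' = x̄ + K·y = [889/234, 2125/234, -1268/117]
P' = (I − K·H)·P̄ = [731/117 521/117 -1298/117; 521/117 3155/117 -2348/117; -1298/117 -2348/117 3143/117]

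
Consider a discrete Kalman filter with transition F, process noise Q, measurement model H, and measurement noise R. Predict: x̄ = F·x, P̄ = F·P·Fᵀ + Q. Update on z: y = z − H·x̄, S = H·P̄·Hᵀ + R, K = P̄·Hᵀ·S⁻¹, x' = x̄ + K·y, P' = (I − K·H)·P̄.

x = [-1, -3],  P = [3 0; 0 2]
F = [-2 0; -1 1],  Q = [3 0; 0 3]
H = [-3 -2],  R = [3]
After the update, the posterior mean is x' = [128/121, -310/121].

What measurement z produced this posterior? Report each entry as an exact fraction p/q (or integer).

z = [2]

x̄ = F·x = [2, -2]
P̄ = F·P·Fᵀ + Q = [15 6; 6 8]
S = H·P̄·Hᵀ + R = [242]
K = P̄·Hᵀ·S⁻¹ = [-57/242; -17/121]
x' − x̄ = [-114/121, -68/121] = K·y
y = (KᵀK)⁻¹·Kᵀ·(x' − x̄) = [4]
z = y + H·x̄ = [4] + [-2] = [2]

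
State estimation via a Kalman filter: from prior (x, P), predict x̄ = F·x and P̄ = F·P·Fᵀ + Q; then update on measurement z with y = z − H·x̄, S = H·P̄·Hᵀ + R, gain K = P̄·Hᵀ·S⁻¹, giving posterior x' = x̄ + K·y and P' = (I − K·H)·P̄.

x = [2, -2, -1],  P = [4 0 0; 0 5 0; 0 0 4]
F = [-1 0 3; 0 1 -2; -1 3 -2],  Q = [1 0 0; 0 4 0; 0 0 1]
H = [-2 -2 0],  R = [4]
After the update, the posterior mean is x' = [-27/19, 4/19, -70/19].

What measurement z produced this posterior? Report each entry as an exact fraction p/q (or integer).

z = [2]

x̄ = F·x = [-5, 0, -6]
P̄ = F·P·Fᵀ + Q = [41 -24 -20; -24 25 31; -20 31 66]
S = H·P̄·Hᵀ + R = [76]
K = P̄·Hᵀ·S⁻¹ = [-17/38; -1/38; -11/38]
x' − x̄ = [68/19, 4/19, 44/19] = K·y
y = (KᵀK)⁻¹·Kᵀ·(x' − x̄) = [-8]
z = y + H·x̄ = [-8] + [10] = [2]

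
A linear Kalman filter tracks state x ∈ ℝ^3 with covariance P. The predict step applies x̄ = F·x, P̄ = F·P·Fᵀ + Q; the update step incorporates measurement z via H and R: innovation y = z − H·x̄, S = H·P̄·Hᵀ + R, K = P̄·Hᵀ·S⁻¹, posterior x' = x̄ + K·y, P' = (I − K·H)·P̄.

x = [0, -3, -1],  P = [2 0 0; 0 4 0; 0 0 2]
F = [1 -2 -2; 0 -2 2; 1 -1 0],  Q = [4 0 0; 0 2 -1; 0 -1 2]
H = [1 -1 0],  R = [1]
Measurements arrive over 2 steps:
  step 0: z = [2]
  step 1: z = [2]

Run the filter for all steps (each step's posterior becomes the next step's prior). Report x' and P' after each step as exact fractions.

step 0: x̄ = F·x = [8, 4, 3]
step 0: P̄ = F·P·Fᵀ + Q = [30 8 10; 8 26 7; 10 7 8]
step 0: y = z − H·x̄ = [-2]
step 0: S = H·P̄·Hᵀ + R = [41]
step 0: K = P̄·Hᵀ·S⁻¹ = [22/41; -18/41; 3/41]
step 0: x' = x̄ + K·y = [284/41, 200/41, 117/41]
step 0: P' = (I − K·H)·P̄ = [746/41 724/41 344/41; 724/41 742/41 341/41; 344/41 341/41 319/41]
step 1: x̄ = F·x = [-350/41, -166/41, 84/41]
step 1: P̄ = F·P·Fᵀ + Q = [3610/41 932/41 52/41; 932/41 1598/41 1/41; 52/41 1/41 122/41]
step 1: y = z − H·x̄ = [266/41]
step 1: S = H·P̄·Hᵀ + R = [3385/41]
step 1: K = P̄·Hᵀ·S⁻¹ = [2678/3385; -666/3385; 51/3385]
step 1: x' = x̄ + K·y = [-11522/3385, -18026/3385, 7266/3385]
step 1: P' = (I − K·H)·P̄ = [123126/3385 120448/3385 962/3385; 120448/3385 121114/3385 911/3385; 962/3385 911/3385 10009/3385]

step 0: x' = [284/41, 200/41, 117/41], P' = [746/41 724/41 344/41; 724/41 742/41 341/41; 344/41 341/41 319/41]
step 1: x' = [-11522/3385, -18026/3385, 7266/3385], P' = [123126/3385 120448/3385 962/3385; 120448/3385 121114/3385 911/3385; 962/3385 911/3385 10009/3385]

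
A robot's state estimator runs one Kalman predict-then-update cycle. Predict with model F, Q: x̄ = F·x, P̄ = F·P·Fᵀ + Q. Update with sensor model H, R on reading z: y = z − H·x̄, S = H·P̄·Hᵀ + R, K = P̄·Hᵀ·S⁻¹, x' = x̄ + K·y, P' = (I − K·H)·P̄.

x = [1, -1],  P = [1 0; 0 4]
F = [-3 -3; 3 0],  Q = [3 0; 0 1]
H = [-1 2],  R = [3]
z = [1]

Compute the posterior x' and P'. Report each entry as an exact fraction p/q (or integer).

x̄ = F·x = [0, 3]
P̄ = F·P·Fᵀ + Q = [48 -9; -9 10]
y = z − H·x̄ = [-5]
S = H·P̄·Hᵀ + R = [127]
K = P̄·Hᵀ·S⁻¹ = [-66/127; 29/127]
x' = x̄ + K·y = [330/127, 236/127]
P' = (I − K·H)·P̄ = [1740/127 771/127; 771/127 429/127]

x' = [330/127, 236/127]
P' = [1740/127 771/127; 771/127 429/127]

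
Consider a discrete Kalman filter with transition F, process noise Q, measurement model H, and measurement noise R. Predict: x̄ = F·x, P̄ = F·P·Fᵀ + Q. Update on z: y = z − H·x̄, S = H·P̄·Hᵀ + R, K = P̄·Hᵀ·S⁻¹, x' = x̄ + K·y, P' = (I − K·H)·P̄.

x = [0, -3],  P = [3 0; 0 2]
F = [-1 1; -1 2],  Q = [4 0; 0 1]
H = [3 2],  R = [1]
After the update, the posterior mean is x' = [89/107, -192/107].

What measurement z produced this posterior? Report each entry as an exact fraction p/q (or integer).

x̄ = F·x = [-3, -6]
P̄ = F·P·Fᵀ + Q = [9 7; 7 12]
S = H·P̄·Hᵀ + R = [214]
K = P̄·Hᵀ·S⁻¹ = [41/214; 45/214]
x' − x̄ = [410/107, 450/107] = K·y
y = (KᵀK)⁻¹·Kᵀ·(x' − x̄) = [20]
z = y + H·x̄ = [20] + [-21] = [-1]

z = [-1]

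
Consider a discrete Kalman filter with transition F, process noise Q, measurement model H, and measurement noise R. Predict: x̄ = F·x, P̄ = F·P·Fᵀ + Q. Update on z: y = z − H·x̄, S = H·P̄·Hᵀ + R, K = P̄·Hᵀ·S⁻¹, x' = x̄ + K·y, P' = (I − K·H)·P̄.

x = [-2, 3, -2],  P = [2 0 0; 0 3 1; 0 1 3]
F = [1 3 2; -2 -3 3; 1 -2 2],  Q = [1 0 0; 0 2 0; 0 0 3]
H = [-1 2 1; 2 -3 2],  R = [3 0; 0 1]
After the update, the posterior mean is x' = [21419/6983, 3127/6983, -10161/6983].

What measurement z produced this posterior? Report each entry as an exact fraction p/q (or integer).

z = [-3, 2]

x̄ = F·x = [3, -11, -12]
P̄ = F·P·Fᵀ + Q = [54 -10 -2; -10 46 20; -2 20 21]
S = H·P̄·Hᵀ + R = [386 -392; -392 579]
K = P̄·Hᵀ·S⁻¹ = [4262/34915 10966/34915; 12191/34915 1138/34915; 27853/69830 8102/34915]
x' − x̄ = [470/6983, 79940/6983, 73635/6983] = K·y
y = (KᵀK)⁻¹·Kᵀ·(x' − x̄) = [34, -13]
z = y + H·x̄ = [34, -13] + [-37, 15] = [-3, 2]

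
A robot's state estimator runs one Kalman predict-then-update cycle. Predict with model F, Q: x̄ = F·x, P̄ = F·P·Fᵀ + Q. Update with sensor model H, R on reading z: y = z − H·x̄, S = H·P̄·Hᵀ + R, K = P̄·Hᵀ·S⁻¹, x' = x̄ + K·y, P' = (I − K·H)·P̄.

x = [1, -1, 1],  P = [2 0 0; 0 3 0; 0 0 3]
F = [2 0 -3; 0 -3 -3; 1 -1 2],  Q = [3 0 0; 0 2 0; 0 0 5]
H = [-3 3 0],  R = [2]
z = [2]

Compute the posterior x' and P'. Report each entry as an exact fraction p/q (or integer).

x̄ = F·x = [-1, 0, 4]
P̄ = F·P·Fᵀ + Q = [38 27 -14; 27 56 -9; -14 -9 22]
y = z − H·x̄ = [-1]
S = H·P̄·Hᵀ + R = [362]
K = P̄·Hᵀ·S⁻¹ = [-33/362; 87/362; 15/362]
x' = x̄ + K·y = [-329/362, -87/362, 1433/362]
P' = (I − K·H)·P̄ = [12667/362 12645/362 -4573/362; 12645/362 12703/362 -4563/362; -4573/362 -4563/362 7739/362]

x' = [-329/362, -87/362, 1433/362]
P' = [12667/362 12645/362 -4573/362; 12645/362 12703/362 -4563/362; -4573/362 -4563/362 7739/362]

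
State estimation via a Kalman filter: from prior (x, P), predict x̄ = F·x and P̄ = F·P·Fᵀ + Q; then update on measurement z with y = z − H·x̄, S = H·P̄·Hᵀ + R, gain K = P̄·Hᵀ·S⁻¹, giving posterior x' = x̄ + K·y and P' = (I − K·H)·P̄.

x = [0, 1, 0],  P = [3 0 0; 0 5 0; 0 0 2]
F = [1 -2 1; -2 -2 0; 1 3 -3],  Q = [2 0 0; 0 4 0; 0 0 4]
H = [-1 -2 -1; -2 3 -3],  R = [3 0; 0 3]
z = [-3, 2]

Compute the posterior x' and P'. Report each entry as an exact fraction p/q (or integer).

x̄ = F·x = [-2, -2, 3]
P̄ = F·P·Fᵀ + Q = [27 14 -33; 14 36 -36; -33 -36 70]
y = z − H·x̄ = [-6, 13]
S = H·P̄·Hᵀ + R = [90 -211; -211 1149]
K = P̄·Hᵀ·S⁻¹ = [-6921/58889 3188/58889; -17782/58889 6370/58889; -12957/58889 -15295/58889]
x' = x̄ + K·y = [-34808/58889, 71724/58889, 55574/58889]
P' = (I − K·H)·P̄ = [1160385/58889 -120948/58889 -897726/58889; -120948/58889 33344/58889 107606/58889; -897726/58889 107606/58889 721385/58889]

x' = [-34808/58889, 71724/58889, 55574/58889]
P' = [1160385/58889 -120948/58889 -897726/58889; -120948/58889 33344/58889 107606/58889; -897726/58889 107606/58889 721385/58889]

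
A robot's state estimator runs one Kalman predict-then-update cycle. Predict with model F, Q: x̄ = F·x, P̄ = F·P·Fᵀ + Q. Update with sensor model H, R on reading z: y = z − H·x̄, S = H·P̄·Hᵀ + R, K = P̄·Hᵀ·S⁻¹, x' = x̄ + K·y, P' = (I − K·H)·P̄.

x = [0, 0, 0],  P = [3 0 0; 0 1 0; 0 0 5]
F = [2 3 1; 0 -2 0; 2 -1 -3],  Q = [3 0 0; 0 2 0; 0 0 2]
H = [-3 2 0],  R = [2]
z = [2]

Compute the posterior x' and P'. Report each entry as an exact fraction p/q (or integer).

x' = [-198/359, 60/359, 44/359]
P' = [610/359 816/359 24/359; 816/359 1254/359 58/359; 24/359 58/359 21056/359]

x̄ = F·x = [0, 0, 0]
P̄ = F·P·Fᵀ + Q = [29 -6 -6; -6 6 2; -6 2 60]
y = z − H·x̄ = [2]
S = H·P̄·Hᵀ + R = [359]
K = P̄·Hᵀ·S⁻¹ = [-99/359; 30/359; 22/359]
x' = x̄ + K·y = [-198/359, 60/359, 44/359]
P' = (I − K·H)·P̄ = [610/359 816/359 24/359; 816/359 1254/359 58/359; 24/359 58/359 21056/359]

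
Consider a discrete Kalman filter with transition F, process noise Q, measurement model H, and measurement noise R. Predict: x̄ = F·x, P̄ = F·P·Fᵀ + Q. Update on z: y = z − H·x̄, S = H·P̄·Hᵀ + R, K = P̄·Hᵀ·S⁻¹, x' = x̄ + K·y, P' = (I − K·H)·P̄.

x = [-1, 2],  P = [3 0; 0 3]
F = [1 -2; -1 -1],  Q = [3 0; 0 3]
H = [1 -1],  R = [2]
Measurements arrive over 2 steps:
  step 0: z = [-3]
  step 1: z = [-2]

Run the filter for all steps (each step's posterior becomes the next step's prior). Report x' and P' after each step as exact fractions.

step 0: x̄ = F·x = [-5, -1]
step 0: P̄ = F·P·Fᵀ + Q = [18 3; 3 9]
step 0: y = z − H·x̄ = [1]
step 0: S = H·P̄·Hᵀ + R = [23]
step 0: K = P̄·Hᵀ·S⁻¹ = [15/23; -6/23]
step 0: x' = x̄ + K·y = [-100/23, -29/23]
step 0: P' = (I − K·H)·P̄ = [189/23 159/23; 159/23 171/23]
step 1: x̄ = F·x = [-42/23, 129/23]
step 1: P̄ = F·P·Fᵀ + Q = [306/23 312/23; 312/23 747/23]
step 1: y = z − H·x̄ = [125/23]
step 1: S = H·P̄·Hᵀ + R = [475/23]
step 1: K = P̄·Hᵀ·S⁻¹ = [-6/475; -87/95]
step 1: x' = x̄ + K·y = [-36/19, 12/19]
step 1: P' = (I − K·H)·P̄ = [6318/475 1266/95; 1266/95 288/19]

step 0: x' = [-100/23, -29/23], P' = [189/23 159/23; 159/23 171/23]
step 1: x' = [-36/19, 12/19], P' = [6318/475 1266/95; 1266/95 288/19]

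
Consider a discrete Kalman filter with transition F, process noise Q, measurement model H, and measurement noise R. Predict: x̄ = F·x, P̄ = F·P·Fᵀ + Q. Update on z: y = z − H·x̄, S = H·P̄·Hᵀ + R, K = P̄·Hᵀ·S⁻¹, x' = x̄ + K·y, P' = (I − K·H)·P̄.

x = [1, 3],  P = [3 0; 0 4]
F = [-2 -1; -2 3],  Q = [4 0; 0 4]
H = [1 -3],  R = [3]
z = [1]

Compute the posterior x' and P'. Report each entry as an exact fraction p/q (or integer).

x̄ = F·x = [-5, 7]
P̄ = F·P·Fᵀ + Q = [20 0; 0 52]
y = z − H·x̄ = [27]
S = H·P̄·Hᵀ + R = [491]
K = P̄·Hᵀ·S⁻¹ = [20/491; -156/491]
x' = x̄ + K·y = [-1915/491, -775/491]
P' = (I − K·H)·P̄ = [9420/491 3120/491; 3120/491 1196/491]

x' = [-1915/491, -775/491]
P' = [9420/491 3120/491; 3120/491 1196/491]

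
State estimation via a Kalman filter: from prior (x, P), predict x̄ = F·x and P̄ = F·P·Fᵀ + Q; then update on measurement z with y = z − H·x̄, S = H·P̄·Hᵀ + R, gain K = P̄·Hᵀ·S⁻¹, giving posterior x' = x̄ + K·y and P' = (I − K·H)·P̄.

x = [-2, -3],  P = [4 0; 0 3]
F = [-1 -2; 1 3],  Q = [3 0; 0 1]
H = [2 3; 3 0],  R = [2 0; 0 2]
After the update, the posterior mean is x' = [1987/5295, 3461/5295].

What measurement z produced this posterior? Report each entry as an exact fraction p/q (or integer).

z = [3, 1]

x̄ = F·x = [8, -11]
P̄ = F·P·Fᵀ + Q = [19 -22; -22 32]
S = H·P̄·Hᵀ + R = [102 -84; -84 173]
K = P̄·Hᵀ·S⁻¹ = [-28/5295 577/1765; 1726/5295 -394/1765]
x' − x̄ = [-40373/5295, 61706/5295] = K·y
y = (KᵀK)⁻¹·Kᵀ·(x' − x̄) = [20, -23]
z = y + H·x̄ = [20, -23] + [-17, 24] = [3, 1]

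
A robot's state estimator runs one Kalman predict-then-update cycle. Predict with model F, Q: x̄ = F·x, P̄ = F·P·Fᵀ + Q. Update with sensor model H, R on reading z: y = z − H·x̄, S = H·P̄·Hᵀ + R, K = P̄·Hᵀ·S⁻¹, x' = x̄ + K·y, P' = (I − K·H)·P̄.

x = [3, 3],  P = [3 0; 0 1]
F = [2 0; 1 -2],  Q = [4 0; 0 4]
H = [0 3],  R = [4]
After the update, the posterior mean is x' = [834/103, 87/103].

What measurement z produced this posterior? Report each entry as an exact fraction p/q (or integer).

z = [3]

x̄ = F·x = [6, -3]
P̄ = F·P·Fᵀ + Q = [16 6; 6 11]
S = H·P̄·Hᵀ + R = [103]
K = P̄·Hᵀ·S⁻¹ = [18/103; 33/103]
x' − x̄ = [216/103, 396/103] = K·y
y = (KᵀK)⁻¹·Kᵀ·(x' − x̄) = [12]
z = y + H·x̄ = [12] + [-9] = [3]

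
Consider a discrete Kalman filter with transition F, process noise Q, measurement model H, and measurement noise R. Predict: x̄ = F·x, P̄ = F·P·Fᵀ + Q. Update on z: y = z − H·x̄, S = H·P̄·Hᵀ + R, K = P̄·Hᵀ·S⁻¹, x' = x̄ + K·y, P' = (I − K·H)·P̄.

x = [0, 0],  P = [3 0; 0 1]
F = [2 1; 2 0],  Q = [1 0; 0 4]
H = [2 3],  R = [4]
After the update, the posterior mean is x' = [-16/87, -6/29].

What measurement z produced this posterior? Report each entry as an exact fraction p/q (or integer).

x̄ = F·x = [0, 0]
P̄ = F·P·Fᵀ + Q = [14 12; 12 16]
S = H·P̄·Hᵀ + R = [348]
K = P̄·Hᵀ·S⁻¹ = [16/87; 6/29]
x' − x̄ = [-16/87, -6/29] = K·y
y = (KᵀK)⁻¹·Kᵀ·(x' − x̄) = [-1]
z = y + H·x̄ = [-1] + [0] = [-1]

z = [-1]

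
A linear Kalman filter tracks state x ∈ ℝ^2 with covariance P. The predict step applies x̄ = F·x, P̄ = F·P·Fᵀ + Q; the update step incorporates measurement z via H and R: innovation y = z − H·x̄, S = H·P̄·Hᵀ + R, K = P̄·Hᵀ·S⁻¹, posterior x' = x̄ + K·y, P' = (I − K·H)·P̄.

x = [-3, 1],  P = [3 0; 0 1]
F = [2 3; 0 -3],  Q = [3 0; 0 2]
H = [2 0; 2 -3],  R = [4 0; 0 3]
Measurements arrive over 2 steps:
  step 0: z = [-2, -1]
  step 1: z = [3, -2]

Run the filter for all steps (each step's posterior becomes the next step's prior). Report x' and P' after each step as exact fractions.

step 0: x̄ = F·x = [-3, -3]
step 0: P̄ = F·P·Fᵀ + Q = [24 -9; -9 11]
step 0: y = z − H·x̄ = [4, -4]
step 0: S = H·P̄·Hᵀ + R = [100 150; 150 306]
step 0: K = P̄·Hᵀ·S⁻¹ = [191/450 1/27; 119/450 -8/27]
step 0: x' = x̄ + K·y = [-979/675, -511/675]
step 0: P' = (I − K·H)·P̄ = [191/225 119/225; 119/225 146/225]
step 1: x̄ = F·x = [-3491/675, 511/225]
step 1: P̄ = F·P·Fᵀ + Q = [4181/225 -676/75; -676/75 196/25]
step 1: y = z − H·x̄ = [9007/675, 10231/675]
step 1: S = H·P̄·Hᵀ + R = [17624/225 28892/225; 28892/225 57611/225]
step 1: K = P̄·Hᵀ·S⁻¹ = [143043/401308 7223/100327; 20229/100327 -26424/100327]
step 1: x' = x̄ + K·y = [271135/401308, 97274/100327]
step 1: P' = (I − K·H)·P̄ = [143043/200654 40458/100327; 40458/100327 53396/100327]

step 0: x' = [-979/675, -511/675], P' = [191/225 119/225; 119/225 146/225]
step 1: x' = [271135/401308, 97274/100327], P' = [143043/200654 40458/100327; 40458/100327 53396/100327]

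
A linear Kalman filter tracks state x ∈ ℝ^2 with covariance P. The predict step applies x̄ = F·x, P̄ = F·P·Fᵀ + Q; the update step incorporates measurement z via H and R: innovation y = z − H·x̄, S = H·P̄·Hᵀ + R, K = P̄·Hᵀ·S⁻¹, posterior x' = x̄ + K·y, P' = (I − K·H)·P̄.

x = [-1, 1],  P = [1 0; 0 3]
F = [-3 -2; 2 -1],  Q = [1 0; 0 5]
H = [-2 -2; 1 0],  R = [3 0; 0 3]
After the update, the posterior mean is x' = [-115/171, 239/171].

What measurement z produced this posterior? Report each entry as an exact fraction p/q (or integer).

z = [-2, -2]

x̄ = F·x = [1, -3]
P̄ = F·P·Fᵀ + Q = [22 0; 0 12]
S = H·P̄·Hᵀ + R = [139 -44; -44 25]
K = P̄·Hᵀ·S⁻¹ = [-44/513 374/513; -200/513 -352/513]
x' − x̄ = [-286/171, 752/171] = K·y
y = (KᵀK)⁻¹·Kᵀ·(x' − x̄) = [-6, -3]
z = y + H·x̄ = [-6, -3] + [4, 1] = [-2, -2]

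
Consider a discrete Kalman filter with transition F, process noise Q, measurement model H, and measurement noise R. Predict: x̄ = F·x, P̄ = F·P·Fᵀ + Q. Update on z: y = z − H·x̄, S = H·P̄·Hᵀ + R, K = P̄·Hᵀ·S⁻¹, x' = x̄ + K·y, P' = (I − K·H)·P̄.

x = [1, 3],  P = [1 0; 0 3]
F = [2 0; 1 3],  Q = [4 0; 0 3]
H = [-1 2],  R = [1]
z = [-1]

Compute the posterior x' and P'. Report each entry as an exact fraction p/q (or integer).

x̄ = F·x = [2, 10]
P̄ = F·P·Fᵀ + Q = [8 2; 2 31]
y = z − H·x̄ = [-19]
S = H·P̄·Hᵀ + R = [125]
K = P̄·Hᵀ·S⁻¹ = [-4/125; 12/25]
x' = x̄ + K·y = [326/125, 22/25]
P' = (I − K·H)·P̄ = [984/125 98/25; 98/25 11/5]

x' = [326/125, 22/25]
P' = [984/125 98/25; 98/25 11/5]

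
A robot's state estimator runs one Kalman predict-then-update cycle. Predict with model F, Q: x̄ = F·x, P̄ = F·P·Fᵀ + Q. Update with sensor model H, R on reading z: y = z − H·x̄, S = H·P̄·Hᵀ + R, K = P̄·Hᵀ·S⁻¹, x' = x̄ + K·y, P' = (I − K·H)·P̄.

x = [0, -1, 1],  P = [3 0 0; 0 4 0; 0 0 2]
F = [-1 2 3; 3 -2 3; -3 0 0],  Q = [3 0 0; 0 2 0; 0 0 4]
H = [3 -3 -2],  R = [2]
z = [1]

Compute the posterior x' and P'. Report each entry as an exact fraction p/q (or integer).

x' = [782/249, 569/249, 598/747]
P' = [1639/83 1551/83 355/249; 1551/83 2525/83 -4331/249; 355/249 -4331/249 21041/747]

x̄ = F·x = [1, 5, 0]
P̄ = F·P·Fᵀ + Q = [40 -7 9; -7 63 -27; 9 -27 31]
y = z − H·x̄ = [13]
S = H·P̄·Hᵀ + R = [747]
K = P̄·Hᵀ·S⁻¹ = [41/249; -52/249; 46/747]
x' = x̄ + K·y = [782/249, 569/249, 598/747]
P' = (I − K·H)·P̄ = [1639/83 1551/83 355/249; 1551/83 2525/83 -4331/249; 355/249 -4331/249 21041/747]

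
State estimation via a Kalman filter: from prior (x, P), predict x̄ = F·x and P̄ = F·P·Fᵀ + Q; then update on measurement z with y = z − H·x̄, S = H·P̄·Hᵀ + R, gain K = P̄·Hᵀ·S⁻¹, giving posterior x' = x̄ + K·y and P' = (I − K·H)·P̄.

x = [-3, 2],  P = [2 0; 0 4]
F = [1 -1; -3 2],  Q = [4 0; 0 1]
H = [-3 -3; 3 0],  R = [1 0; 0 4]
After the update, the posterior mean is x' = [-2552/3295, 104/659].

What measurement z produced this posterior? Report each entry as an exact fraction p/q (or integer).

z = [2, -2]

x̄ = F·x = [-5, 13]
P̄ = F·P·Fᵀ + Q = [10 -14; -14 35]
S = H·P̄·Hᵀ + R = [154 36; 36 94]
K = P̄·Hᵀ·S⁻¹ = [12/3295 1047/3295; -441/1318 -210/659]
x' − x̄ = [13923/3295, -8463/659] = K·y
y = (KᵀK)⁻¹·Kᵀ·(x' − x̄) = [26, 13]
z = y + H·x̄ = [26, 13] + [-24, -15] = [2, -2]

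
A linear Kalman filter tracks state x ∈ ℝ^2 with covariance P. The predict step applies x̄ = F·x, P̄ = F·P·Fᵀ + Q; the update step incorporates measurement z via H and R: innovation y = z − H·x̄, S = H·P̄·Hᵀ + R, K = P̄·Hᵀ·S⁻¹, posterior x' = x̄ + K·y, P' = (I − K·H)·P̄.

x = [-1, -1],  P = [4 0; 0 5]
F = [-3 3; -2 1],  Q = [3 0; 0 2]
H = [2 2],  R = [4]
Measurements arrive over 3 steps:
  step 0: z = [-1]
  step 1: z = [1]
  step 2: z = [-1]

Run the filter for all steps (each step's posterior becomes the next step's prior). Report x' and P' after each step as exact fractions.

step 0: x' = [-123/124, 1/2], P' = [165/62 -2; -2 7/3]
step 1: x' = [3189/14126, 21773/70630], P' = [12450/7063 -7803/7063; -7803/7063 50909/35315]
step 2: x' = [-152100/1035821, -1441901/4143284], P' = [1816890/1035821 -1140888/1035821; -1140888/1035821 5967513/4143284]

step 0: x̄ = F·x = [0, 1]
step 0: P̄ = F·P·Fᵀ + Q = [84 39; 39 23]
step 0: y = z − H·x̄ = [-3]
step 0: S = H·P̄·Hᵀ + R = [744]
step 0: K = P̄·Hᵀ·S⁻¹ = [41/124; 1/6]
step 0: x' = x̄ + K·y = [-123/124, 1/2]
step 0: P' = (I − K·H)·P̄ = [165/62 -2; -2 7/3]
step 1: x̄ = F·x = [555/124, 77/31]
step 1: P̄ = F·P·Fᵀ + Q = [5205/62 1270/31; 1270/31 2137/93]
step 1: y = z − H·x̄ = [-801/62]
step 1: S = H·P̄·Hᵀ + R = [70630/93]
step 1: K = P̄·Hᵀ·S⁻¹ = [4647/14126; 5947/35315]
step 1: x' = x̄ + K·y = [3189/14126, 21773/70630]
step 1: P' = (I − K·H)·P̄ = [12450/7063 -7803/7063; -7803/7063 50909/35315]
step 2: x̄ = F·x = [8742/35315, -10117/70630]
step 2: P̄ = F·P·Fᵀ + Q = [1826646/35315 877362/35315; 877362/35315 526599/35315]
step 2: y = z − H·x̄ = [-42682/35315]
step 2: S = H·P̄·Hᵀ + R = [16573136/35315]
step 2: K = P̄·Hᵀ·S⁻¹ = [338001/1035821; 1403961/8286568]
step 2: x' = x̄ + K·y = [-152100/1035821, -1441901/4143284]
step 2: P' = (I − K·H)·P̄ = [1816890/1035821 -1140888/1035821; -1140888/1035821 5967513/4143284]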